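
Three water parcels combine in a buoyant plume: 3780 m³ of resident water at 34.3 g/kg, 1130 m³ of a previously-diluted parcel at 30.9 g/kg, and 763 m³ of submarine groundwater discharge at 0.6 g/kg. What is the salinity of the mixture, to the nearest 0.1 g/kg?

By conservation of dissolved salt,
salt = 3,780×34.3 + 1,130×30.9 + 763×0.6 = 129,654 + 34,917 + 457.8 = 165,028.8
volume = 3,780 + 1,130 + 763 = 5,673 m³
S = 165,028.8 / 5,673 = 29.09 g/kg

29.1 g/kg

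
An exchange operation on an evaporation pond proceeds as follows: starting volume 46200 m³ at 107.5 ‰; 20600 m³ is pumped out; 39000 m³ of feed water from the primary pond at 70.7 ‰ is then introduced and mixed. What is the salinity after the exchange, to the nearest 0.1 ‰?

85.3 ‰

Remaining after removal: 25,600 m³ at 107.5 ‰ (salt = 2,752,000)
After addition: salt = 2,752,000 + 39,000×70.7 = 5,509,300; volume = 64,600 m³
S = 5,509,300 / 64,600 = 85.2833 ‰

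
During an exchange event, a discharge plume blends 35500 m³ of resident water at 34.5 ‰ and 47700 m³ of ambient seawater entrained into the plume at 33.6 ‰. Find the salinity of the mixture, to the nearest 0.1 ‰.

By conservation of dissolved salt,
salt = 35,500×34.5 + 47,700×33.6 = 1,224,750 + 1,602,720 = 2,827,470
volume = 35,500 + 47,700 = 83,200 m³
S = 2,827,470 / 83,200 = 33.984 ‰

34.0 ‰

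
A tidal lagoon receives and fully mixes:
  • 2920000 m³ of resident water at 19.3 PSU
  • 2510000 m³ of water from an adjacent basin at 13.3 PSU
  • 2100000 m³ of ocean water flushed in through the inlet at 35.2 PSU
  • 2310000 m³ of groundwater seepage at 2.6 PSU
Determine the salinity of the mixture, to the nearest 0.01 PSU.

17.24 PSU

Total salt / total volume:
salt = 2,920,000×19.3 + 2,510,000×13.3 + 2,100,000×35.2 + 2,310,000×2.6 = 56,356,000 + 33,383,000 + 73,920,000 + 6,006,000 = 169,665,000
volume = 2,920,000 + 2,510,000 + 2,100,000 + 2,310,000 = 9,840,000 m³
S = 169,665,000 / 9,840,000 = 17.2424 PSU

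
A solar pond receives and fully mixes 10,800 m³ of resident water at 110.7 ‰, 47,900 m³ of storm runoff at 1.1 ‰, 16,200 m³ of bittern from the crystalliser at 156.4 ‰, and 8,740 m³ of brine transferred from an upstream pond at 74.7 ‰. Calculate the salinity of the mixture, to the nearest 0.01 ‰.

53.02 ‰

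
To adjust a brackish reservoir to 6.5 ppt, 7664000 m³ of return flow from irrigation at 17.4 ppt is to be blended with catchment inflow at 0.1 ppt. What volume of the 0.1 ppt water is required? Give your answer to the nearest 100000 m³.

Salt balance: 7,664,000×17.4 + V×0.1 = (7,664,000+V)×6.5
133,353,600 + 0.1V = 49,816,000 + 6.5V
83,537,600 = 6.4V
V = 13,052,750 m³

13100000 m³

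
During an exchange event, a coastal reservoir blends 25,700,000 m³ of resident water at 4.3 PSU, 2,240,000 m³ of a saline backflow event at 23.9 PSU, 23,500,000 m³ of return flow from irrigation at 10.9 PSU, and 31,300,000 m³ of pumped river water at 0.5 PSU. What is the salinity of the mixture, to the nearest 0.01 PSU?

5.27 PSU

Weighted by volume,
salt = 25,700,000×4.3 + 2,240,000×23.9 + 23,500,000×10.9 + 31,300,000×0.5 = 110,510,000 + 53,536,000 + 256,150,000 + 15,650,000 = 435,846,000
volume = 25,700,000 + 2,240,000 + 23,500,000 + 31,300,000 = 82,740,000 m³
S = 435,846,000 / 82,740,000 = 5.2677 PSU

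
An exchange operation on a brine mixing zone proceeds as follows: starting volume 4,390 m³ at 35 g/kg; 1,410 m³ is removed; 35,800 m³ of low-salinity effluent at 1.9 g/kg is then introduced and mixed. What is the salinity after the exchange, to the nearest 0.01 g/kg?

Remaining after removal: 2,980 m³ at 35 g/kg (salt = 104,300)
After addition: salt = 104,300 + 35,800×1.9 = 172,320; volume = 38,780 m³
S = 172,320 / 38,780 = 4.4435 g/kg

4.44 g/kg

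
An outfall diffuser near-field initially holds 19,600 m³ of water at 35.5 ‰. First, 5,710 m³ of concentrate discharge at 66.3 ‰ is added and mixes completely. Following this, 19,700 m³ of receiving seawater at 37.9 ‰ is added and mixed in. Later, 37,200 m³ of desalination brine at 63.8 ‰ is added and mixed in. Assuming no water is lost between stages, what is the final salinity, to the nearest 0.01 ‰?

Salt balance:
Initial salt = 19,600×35.5 = 695,800
After stage 1: salt = 695,800 + 5,710×66.3 = 1,074,373; volume = 25,310 m³; S = 42.449 ‰
After stage 2: salt = 1,074,373 + 19,700×37.9 = 1,821,003; volume = 45,010 m³; S = 40.458 ‰
After stage 3: salt = 1,821,003 + 37,200×63.8 = 4,194,363; volume = 82,210 m³
S = 4,194,363 / 82,210 = 51.0201 ‰

51.02 ‰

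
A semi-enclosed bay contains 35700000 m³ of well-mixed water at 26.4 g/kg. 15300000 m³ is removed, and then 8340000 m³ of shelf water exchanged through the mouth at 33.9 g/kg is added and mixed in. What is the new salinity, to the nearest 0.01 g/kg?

28.58 g/kg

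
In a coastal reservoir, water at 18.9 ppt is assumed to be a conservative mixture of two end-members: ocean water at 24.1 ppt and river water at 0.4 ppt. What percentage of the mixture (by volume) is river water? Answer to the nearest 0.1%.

21.9%

Let f be the freshwater fraction. Salt balance per unit volume:
f×0.4 + (1−f)×24.1 = 18.9
f = (24.1 − 18.9) / (24.1 − 0.4) = 5.2/23.7 = 0.2194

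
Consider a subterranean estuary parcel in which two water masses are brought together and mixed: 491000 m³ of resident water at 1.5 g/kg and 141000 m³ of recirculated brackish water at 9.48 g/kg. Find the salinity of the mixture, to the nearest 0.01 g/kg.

Conserving salt mass:
salt = 491,000×1.5 + 141,000×9.48 = 736,500 + 1,336,680 = 2,073,180
volume = 491,000 + 141,000 = 632,000 m³
S = 2,073,180 / 632,000 = 3.2803 g/kg

3.28 g/kg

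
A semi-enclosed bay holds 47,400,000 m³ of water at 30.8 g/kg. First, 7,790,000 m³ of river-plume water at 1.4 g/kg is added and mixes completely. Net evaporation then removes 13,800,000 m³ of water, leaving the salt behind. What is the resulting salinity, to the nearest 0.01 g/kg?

After mixing: salt = 47,400,000×30.8 + 7,790,000×1.4 = 1,470,826,000; volume = 55,190,000 m³
After evaporation: salt unchanged = 1,470,826,000; volume = 55,190,000 − 13,800,000 = 41,390,000 m³
S = 1,470,826,000 / 41,390,000 = 35.5358 g/kg

35.54 g/kg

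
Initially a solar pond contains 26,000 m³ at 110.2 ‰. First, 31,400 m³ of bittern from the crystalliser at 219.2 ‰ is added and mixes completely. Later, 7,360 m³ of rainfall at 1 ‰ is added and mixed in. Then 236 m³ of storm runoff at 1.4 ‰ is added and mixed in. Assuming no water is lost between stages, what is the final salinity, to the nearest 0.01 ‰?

Conserving salt mass:
Initial salt = 26,000×110.2 = 2,865,200
After stage 1: salt = 2,865,200 + 31,400×219.2 = 9,748,080; volume = 57,400 m³; S = 169.827 ‰
After stage 2: salt = 9,748,080 + 7,360×1 = 9,755,440; volume = 64,760 m³; S = 150.64 ‰
After stage 3: salt = 9,755,440 + 236×1.4 = 9,755,770.4; volume = 64,996 m³
S = 9,755,770.4 / 64,996 = 150.098 ‰

150.10 ‰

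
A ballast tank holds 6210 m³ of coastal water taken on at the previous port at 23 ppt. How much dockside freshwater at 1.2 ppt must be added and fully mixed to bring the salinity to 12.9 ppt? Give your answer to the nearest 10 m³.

Salt balance: 6,210×23 + V×1.2 = (6,210+V)×12.9
142,830 + 1.2V = 80,109 + 12.9V
62,721 = 11.7V
V = 5,360.77 m³

5360 m³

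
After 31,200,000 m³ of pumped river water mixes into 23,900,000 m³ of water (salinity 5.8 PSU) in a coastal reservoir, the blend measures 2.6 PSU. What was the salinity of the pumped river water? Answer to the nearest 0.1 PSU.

Salt balance: 23,900,000×5.8 + 31,200,000×S = 55,100,000×2.6
138,620,000 + 31,200,000·S = 143,260,000
S = (143,260,000 − 138,620,000) / 31,200,000 = 0.1487 PSU

0.1 PSU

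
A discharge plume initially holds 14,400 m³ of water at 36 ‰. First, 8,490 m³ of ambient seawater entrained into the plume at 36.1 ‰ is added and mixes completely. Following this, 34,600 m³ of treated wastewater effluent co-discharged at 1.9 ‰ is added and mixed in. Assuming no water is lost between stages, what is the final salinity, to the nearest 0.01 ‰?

By conservation of dissolved salt,
Initial salt = 14,400×36 = 518,400
After stage 1: salt = 518,400 + 8,490×36.1 = 824,889; volume = 22,890 m³; S = 36.037 ‰
After stage 2: salt = 824,889 + 34,600×1.9 = 890,629; volume = 57,490 m³
S = 890,629 / 57,490 = 15.4919 ‰

15.49 ‰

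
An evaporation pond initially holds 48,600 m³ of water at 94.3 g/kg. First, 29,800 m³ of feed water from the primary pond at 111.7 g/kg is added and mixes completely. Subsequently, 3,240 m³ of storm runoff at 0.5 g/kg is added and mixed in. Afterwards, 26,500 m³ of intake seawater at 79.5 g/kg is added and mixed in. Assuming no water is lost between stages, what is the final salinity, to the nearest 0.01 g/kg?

92.66 g/kg

Conserving salt mass:
Initial salt = 48,600×94.3 = 4,582,980
After stage 1: salt = 4,582,980 + 29,800×111.7 = 7,911,640; volume = 78,400 m³; S = 100.914 g/kg
After stage 2: salt = 7,911,640 + 3,240×0.5 = 7,913,260; volume = 81,640 m³; S = 96.929 g/kg
After stage 3: salt = 7,913,260 + 26,500×79.5 = 10,020,010; volume = 108,140 m³
S = 10,020,010 / 108,140 = 92.6578 g/kg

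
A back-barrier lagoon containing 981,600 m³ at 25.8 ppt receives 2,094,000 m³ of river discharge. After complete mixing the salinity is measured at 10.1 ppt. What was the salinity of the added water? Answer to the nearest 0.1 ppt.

2.7 ppt

Salt balance: 981,600×25.8 + 2,094,000×S = 3,075,600×10.1
25,325,280 + 2,094,000·S = 31,063,560
S = (31,063,560 − 25,325,280) / 2,094,000 = 2.7403 ppt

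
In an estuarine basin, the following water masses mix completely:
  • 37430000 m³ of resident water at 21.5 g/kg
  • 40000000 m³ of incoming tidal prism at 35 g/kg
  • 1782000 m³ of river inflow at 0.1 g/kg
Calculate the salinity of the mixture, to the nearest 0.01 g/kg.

Weighted by volume,
salt = 37,430,000×21.5 + 40,000,000×35 + 1,782,000×0.1 = 804,745,000 + 1,400,000,000 + 178,200 = 2,204,923,200
volume = 37,430,000 + 40,000,000 + 1,782,000 = 79,212,000 m³
S = 2,204,923,200 / 79,212,000 = 27.8357 g/kg

27.84 g/kg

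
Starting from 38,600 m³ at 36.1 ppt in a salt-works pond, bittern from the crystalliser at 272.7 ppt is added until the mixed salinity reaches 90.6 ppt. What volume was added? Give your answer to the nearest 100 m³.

11600 m³

Salt balance: 38,600×36.1 + V×272.7 = (38,600+V)×90.6
1,393,460 + 272.7V = 3,497,160 + 90.6V
2,103,700 = 182.1V
V = 11,552.44 m³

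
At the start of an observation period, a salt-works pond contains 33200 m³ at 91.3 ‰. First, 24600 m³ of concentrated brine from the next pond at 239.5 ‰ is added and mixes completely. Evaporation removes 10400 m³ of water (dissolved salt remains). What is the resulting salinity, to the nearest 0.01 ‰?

188.25 ‰

After mixing: salt = 33,200×91.3 + 24,600×239.5 = 8,922,860; volume = 57,800 m³
After evaporation: salt unchanged = 8,922,860; volume = 57,800 − 10,400 = 47,400 m³
S = 8,922,860 / 47,400 = 188.246 ‰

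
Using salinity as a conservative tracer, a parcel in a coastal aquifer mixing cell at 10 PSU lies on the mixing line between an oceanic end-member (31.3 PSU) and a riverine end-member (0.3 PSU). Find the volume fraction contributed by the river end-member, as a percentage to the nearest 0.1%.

68.7%

Let f be the freshwater fraction. Salt balance per unit volume:
f×0.3 + (1−f)×31.3 = 10
f = (31.3 − 10) / (31.3 − 0.3) = 21.3/31 = 0.6871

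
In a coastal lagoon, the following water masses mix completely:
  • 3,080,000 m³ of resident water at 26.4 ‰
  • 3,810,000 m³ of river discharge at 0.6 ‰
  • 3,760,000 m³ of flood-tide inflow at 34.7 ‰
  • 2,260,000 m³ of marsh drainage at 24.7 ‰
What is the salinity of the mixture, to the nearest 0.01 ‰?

Weighted by volume,
salt = 3,080,000×26.4 + 3,810,000×0.6 + 3,760,000×34.7 + 2,260,000×24.7 = 81,312,000 + 2,286,000 + 130,472,000 + 55,822,000 = 269,892,000
volume = 3,080,000 + 3,810,000 + 3,760,000 + 2,260,000 = 12,910,000 m³
S = 269,892,000 / 12,910,000 = 20.9057 ‰

20.91 ‰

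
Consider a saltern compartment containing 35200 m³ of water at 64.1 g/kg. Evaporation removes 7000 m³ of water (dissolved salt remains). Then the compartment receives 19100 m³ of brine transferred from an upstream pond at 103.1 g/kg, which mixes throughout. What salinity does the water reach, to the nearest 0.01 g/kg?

89.33 g/kg

After evaporation: salt = 35,200×64.1 = 2,256,320; volume = 35,200 − 7,000 = 28,200 m³
After mixing: salt = 2,256,320 + 19,100×103.1 = 4,225,530; volume = 28,200 + 19,100 = 47,300 m³
S = 4,225,530 / 47,300 = 89.3347 g/kg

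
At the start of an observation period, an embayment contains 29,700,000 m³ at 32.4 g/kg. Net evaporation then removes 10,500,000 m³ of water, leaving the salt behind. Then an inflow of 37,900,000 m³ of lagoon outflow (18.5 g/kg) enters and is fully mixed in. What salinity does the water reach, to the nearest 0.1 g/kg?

29.1 g/kg

After evaporation: salt = 29,700,000×32.4 = 962,280,000; volume = 29,700,000 − 10,500,000 = 19,200,000 m³
After mixing: salt = 962,280,000 + 37,900,000×18.5 = 1,663,430,000; volume = 19,200,000 + 37,900,000 = 57,100,000 m³
S = 1,663,430,000 / 57,100,000 = 29.1319 g/kg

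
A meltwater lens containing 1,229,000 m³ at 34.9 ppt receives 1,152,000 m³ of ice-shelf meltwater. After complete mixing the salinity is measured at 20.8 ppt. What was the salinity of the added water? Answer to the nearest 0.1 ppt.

Salt balance: 1,229,000×34.9 + 1,152,000×S = 2,381,000×20.8
42,892,100 + 1,152,000·S = 49,524,800
S = (49,524,800 − 42,892,100) / 1,152,000 = 5.7576 ppt

5.8 ppt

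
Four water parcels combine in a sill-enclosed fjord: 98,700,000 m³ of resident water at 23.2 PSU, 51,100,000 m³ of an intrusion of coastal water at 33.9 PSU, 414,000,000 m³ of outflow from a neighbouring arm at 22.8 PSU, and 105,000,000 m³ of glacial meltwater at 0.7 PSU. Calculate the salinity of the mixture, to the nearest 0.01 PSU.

20.24 PSU

Conserving salt mass:
salt = 98,700,000×23.2 + 51,100,000×33.9 + 414,000,000×22.8 + 105,000,000×0.7 = 2,289,840,000 + 1,732,290,000 + 9,439,200,000 + 73,500,000 = 13,534,830,000
volume = 98,700,000 + 51,100,000 + 414,000,000 + 105,000,000 = 668,800,000 m³
S = 13,534,830,000 / 668,800,000 = 20.2375 PSU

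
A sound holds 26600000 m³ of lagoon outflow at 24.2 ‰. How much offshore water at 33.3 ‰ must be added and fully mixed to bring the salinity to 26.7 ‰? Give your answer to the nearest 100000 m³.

10100000 m³

Salt balance: 26,600,000×24.2 + V×33.3 = (26,600,000+V)×26.7
643,720,000 + 33.3V = 710,220,000 + 26.7V
66,500,000 = 6.6V
V = 10,075,757.58 m³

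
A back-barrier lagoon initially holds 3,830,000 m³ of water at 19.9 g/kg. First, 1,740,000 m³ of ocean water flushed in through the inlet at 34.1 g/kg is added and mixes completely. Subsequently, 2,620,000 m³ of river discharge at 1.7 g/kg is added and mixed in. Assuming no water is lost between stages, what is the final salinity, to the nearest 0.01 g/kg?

17.09 g/kg

Conserving salt mass:
Initial salt = 3,830,000×19.9 = 76,217,000
After stage 1: salt = 76,217,000 + 1,740,000×34.1 = 135,551,000; volume = 5,570,000 m³; S = 24.336 g/kg
After stage 2: salt = 135,551,000 + 2,620,000×1.7 = 140,005,000; volume = 8,190,000 m³
S = 140,005,000 / 8,190,000 = 17.0946 g/kg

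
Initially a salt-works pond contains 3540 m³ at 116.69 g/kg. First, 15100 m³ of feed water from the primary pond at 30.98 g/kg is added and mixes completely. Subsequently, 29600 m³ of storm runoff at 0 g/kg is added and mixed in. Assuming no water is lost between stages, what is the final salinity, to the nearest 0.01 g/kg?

Conserving salt mass:
Initial salt = 3,540×116.69 = 413,082.6
After stage 1: salt = 413,082.6 + 15,100×30.98 = 880,880.6; volume = 18,640 m³; S = 47.258 g/kg
After stage 2: salt = 880,880.6 + 29,600×0 = 880,880.6; volume = 48,240 m³
S = 880,880.6 / 48,240 = 18.2604 g/kg

18.26 g/kg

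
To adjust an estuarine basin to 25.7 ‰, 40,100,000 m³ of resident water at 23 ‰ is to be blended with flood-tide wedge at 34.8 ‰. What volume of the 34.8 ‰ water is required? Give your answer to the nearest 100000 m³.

Salt balance: 40,100,000×23 + V×34.8 = (40,100,000+V)×25.7
922,300,000 + 34.8V = 1,030,570,000 + 25.7V
108,270,000 = 9.1V
V = 11,897,802.2 m³

11900000 m³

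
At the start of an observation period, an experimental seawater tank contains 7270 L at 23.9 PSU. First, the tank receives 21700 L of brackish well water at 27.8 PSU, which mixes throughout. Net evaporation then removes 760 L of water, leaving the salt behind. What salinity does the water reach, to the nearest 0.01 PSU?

27.54 PSU

After mixing: salt = 7,270×23.9 + 21,700×27.8 = 777,013; volume = 28,970 L
After evaporation: salt unchanged = 777,013; volume = 28,970 − 760 = 28,210 L
S = 777,013 / 28,210 = 27.5439 PSU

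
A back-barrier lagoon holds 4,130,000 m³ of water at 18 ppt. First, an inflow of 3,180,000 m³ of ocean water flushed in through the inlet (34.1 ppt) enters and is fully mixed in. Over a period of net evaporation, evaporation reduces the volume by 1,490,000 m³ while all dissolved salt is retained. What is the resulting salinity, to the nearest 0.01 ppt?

31.41 ppt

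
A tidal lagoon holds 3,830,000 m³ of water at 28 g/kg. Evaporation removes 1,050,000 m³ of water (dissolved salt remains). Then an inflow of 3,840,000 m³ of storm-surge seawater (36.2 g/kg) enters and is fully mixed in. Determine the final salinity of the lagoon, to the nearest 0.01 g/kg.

37.20 g/kg

After evaporation: salt = 3,830,000×28 = 107,240,000; volume = 3,830,000 − 1,050,000 = 2,780,000 m³
After mixing: salt = 107,240,000 + 3,840,000×36.2 = 246,248,000; volume = 2,780,000 + 3,840,000 = 6,620,000 m³
S = 246,248,000 / 6,620,000 = 37.1976 g/kg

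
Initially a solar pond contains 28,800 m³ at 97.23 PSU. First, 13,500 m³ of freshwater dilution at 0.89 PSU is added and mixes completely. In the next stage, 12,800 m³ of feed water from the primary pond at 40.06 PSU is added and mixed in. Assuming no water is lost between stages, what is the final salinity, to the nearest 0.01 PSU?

60.34 PSU

Weighted by volume,
Initial salt = 28,800×97.23 = 2,800,224
After stage 1: salt = 2,800,224 + 13,500×0.89 = 2,812,239; volume = 42,300 m³; S = 66.483 PSU
After stage 2: salt = 2,812,239 + 12,800×40.06 = 3,325,007; volume = 55,100 m³
S = 3,325,007 / 55,100 = 60.345 PSU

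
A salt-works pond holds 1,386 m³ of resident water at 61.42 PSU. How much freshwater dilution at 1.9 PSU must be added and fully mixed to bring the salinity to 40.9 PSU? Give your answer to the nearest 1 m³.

729 m³

Salt balance: 1,386×61.42 + V×1.9 = (1,386+V)×40.9
85,128.12 + 1.9V = 56,687.4 + 40.9V
28,440.72 = 39V
V = 729.25 m³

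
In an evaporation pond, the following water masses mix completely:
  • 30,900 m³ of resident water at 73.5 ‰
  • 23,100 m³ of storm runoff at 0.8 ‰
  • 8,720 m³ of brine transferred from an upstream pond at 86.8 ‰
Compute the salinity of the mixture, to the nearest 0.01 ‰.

By conservation of dissolved salt,
salt = 30,900×73.5 + 23,100×0.8 + 8,720×86.8 = 2,271,150 + 18,480 + 756,896 = 3,046,526
volume = 30,900 + 23,100 + 8,720 = 62,720 m³
S = 3,046,526 / 62,720 = 48.5734 ‰

48.57 ‰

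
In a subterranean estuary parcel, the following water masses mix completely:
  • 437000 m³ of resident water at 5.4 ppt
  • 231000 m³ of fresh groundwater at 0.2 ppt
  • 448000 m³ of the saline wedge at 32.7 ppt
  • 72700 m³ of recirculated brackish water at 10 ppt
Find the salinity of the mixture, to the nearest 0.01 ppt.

Mass of salt is conserved:
salt = 437,000×5.4 + 231,000×0.2 + 448,000×32.7 + 72,700×10 = 2,359,800 + 46,200 + 14,649,600 + 727,000 = 17,782,600
volume = 437,000 + 231,000 + 448,000 + 72,700 = 1,188,700 m³
S = 17,782,600 / 1,188,700 = 14.9597 ppt

14.96 ppt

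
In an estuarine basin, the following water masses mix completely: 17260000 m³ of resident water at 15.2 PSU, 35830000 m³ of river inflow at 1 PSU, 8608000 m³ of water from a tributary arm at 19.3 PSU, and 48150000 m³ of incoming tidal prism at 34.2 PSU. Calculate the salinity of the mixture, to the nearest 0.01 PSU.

Salt balance:
salt = 17,260,000×15.2 + 35,830,000×1 + 8,608,000×19.3 + 48,150,000×34.2 = 262,352,000 + 35,830,000 + 166,134,400 + 1,646,730,000 = 2,111,046,400
volume = 17,260,000 + 35,830,000 + 8,608,000 + 48,150,000 = 109,848,000 m³
S = 2,111,046,400 / 109,848,000 = 19.2179 PSU

19.22 PSU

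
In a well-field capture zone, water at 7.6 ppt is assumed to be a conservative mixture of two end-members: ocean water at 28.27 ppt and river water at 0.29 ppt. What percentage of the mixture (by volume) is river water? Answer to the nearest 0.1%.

73.9%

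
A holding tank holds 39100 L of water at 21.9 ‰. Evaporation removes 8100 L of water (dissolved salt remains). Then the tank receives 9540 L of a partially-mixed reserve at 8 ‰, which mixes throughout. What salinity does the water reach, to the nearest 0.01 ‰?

After evaporation: salt = 39,100×21.9 = 856,290; volume = 39,100 − 8,100 = 31,000 L
After mixing: salt = 856,290 + 9,540×8 = 932,610; volume = 31,000 + 9,540 = 40,540 L
S = 932,610 / 40,540 = 23.0047 ‰

23.00 ‰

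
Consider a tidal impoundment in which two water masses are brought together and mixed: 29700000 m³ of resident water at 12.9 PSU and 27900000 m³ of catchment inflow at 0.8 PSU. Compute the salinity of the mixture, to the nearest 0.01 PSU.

7.04 PSU

Conserving salt mass:
salt = 29,700,000×12.9 + 27,900,000×0.8 = 383,130,000 + 22,320,000 = 405,450,000
volume = 29,700,000 + 27,900,000 = 57,600,000 m³
S = 405,450,000 / 57,600,000 = 7.0391 PSU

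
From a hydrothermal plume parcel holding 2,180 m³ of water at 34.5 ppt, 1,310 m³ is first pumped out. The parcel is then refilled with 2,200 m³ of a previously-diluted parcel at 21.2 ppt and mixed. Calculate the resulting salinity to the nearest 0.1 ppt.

Remaining after removal: 870 m³ at 34.5 ppt (salt = 30,015)
After addition: salt = 30,015 + 2,200×21.2 = 76,655; volume = 3,070 m³
S = 76,655 / 3,070 = 24.9691 ppt

25.0 ppt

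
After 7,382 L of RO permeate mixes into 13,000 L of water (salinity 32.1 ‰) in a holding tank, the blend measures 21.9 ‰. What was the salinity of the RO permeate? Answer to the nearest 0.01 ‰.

3.94 ‰

Salt balance: 13,000×32.1 + 7,382×S = 20,382×21.9
417,300 + 7,382·S = 446,365.8
S = (446,365.8 − 417,300) / 7,382 = 3.9374 ‰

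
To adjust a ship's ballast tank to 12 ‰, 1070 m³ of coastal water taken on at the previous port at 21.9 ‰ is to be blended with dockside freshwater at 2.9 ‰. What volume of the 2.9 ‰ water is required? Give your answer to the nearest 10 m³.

Salt balance: 1,070×21.9 + V×2.9 = (1,070+V)×12
23,433 + 2.9V = 12,840 + 12V
10,593 = 9.1V
V = 1,164.07 m³

1160 m³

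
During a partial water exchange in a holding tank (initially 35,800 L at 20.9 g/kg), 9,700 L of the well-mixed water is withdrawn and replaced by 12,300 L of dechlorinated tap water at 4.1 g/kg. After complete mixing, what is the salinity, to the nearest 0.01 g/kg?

Remaining after removal: 26,100 L at 20.9 g/kg (salt = 545,490)
After addition: salt = 545,490 + 12,300×4.1 = 595,920; volume = 38,400 L
S = 595,920 / 38,400 = 15.5188 g/kg

15.52 g/kg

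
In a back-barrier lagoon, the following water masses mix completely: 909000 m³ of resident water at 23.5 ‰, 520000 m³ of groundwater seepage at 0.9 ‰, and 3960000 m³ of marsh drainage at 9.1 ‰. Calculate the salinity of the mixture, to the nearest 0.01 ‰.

10.74 ‰

Mass of salt is conserved:
salt = 909,000×23.5 + 520,000×0.9 + 3,960,000×9.1 = 21,361,500 + 468,000 + 36,036,000 = 57,865,500
volume = 909,000 + 520,000 + 3,960,000 = 5,389,000 m³
S = 57,865,500 / 5,389,000 = 10.7377 ‰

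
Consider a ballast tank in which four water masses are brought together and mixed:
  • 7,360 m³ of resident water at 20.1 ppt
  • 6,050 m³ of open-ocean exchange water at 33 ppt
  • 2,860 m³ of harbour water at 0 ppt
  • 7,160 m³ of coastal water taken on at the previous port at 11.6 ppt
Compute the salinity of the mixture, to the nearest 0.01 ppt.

18.38 ppt

Total salt / total volume:
salt = 7,360×20.1 + 6,050×33 + 2,860×0 + 7,160×11.6 = 147,936 + 199,650 + 0 + 83,056 = 430,642
volume = 7,360 + 6,050 + 2,860 + 7,160 = 23,430 m³
S = 430,642 / 23,430 = 18.3799 ppt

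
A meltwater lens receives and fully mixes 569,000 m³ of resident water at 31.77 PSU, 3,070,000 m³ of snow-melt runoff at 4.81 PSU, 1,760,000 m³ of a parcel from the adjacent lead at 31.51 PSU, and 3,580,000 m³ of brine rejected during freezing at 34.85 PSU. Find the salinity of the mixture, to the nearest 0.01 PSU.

Conserving salt mass:
salt = 569,000×31.77 + 3,070,000×4.81 + 1,760,000×31.51 + 3,580,000×34.85 = 18,077,130 + 14,766,700 + 55,457,600 + 124,763,000 = 213,064,430
volume = 569,000 + 3,070,000 + 1,760,000 + 3,580,000 = 8,979,000 m³
S = 213,064,430 / 8,979,000 = 23.7292 PSU

23.73 PSU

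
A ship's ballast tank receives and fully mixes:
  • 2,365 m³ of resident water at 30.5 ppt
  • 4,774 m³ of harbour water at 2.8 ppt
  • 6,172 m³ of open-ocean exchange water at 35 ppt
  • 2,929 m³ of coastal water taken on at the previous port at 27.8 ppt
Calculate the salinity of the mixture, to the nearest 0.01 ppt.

23.58 ppt

Salt balance:
salt = 2,365×30.5 + 4,774×2.8 + 6,172×35 + 2,929×27.8 = 72,132.5 + 13,367.2 + 216,020 + 81,426.2 = 382,945.9
volume = 2,365 + 4,774 + 6,172 + 2,929 = 16,240 m³
S = 382,945.9 / 16,240 = 23.5804 ppt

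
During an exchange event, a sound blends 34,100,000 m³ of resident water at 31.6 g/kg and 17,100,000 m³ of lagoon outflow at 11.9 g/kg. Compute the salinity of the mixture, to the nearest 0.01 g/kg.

25.02 g/kg

Total salt / total volume:
salt = 34,100,000×31.6 + 17,100,000×11.9 = 1,077,560,000 + 203,490,000 = 1,281,050,000
volume = 34,100,000 + 17,100,000 = 51,200,000 m³
S = 1,281,050,000 / 51,200,000 = 25.0205 g/kg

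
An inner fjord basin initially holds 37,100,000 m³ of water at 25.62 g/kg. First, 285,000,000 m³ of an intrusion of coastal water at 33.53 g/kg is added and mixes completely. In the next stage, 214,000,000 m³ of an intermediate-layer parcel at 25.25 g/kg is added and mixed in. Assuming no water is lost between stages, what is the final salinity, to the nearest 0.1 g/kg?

Weighted by volume,
Initial salt = 37,100,000×25.62 = 950,502,000
After stage 1: salt = 950,502,000 + 285,000,000×33.53 = 10,506,552,000; volume = 322,100,000 m³; S = 32.619 g/kg
After stage 2: salt = 10,506,552,000 + 214,000,000×25.25 = 15,910,052,000; volume = 536,100,000 m³
S = 15,910,052,000 / 536,100,000 = 29.6774 g/kg

29.7 g/kg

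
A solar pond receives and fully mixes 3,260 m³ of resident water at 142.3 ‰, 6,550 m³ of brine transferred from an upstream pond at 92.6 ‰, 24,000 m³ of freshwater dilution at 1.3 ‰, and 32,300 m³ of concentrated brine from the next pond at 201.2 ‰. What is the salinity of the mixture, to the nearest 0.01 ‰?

By conservation of dissolved salt,
salt = 3,260×142.3 + 6,550×92.6 + 24,000×1.3 + 32,300×201.2 = 463,898 + 606,530 + 31,200 + 6,498,760 = 7,600,388
volume = 3,260 + 6,550 + 24,000 + 32,300 = 66,110 m³
S = 7,600,388 / 66,110 = 114.9658 ‰

114.97 ‰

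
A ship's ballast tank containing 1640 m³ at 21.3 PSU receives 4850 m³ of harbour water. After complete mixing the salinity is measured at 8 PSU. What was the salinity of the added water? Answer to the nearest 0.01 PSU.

3.50 PSU

Salt balance: 1,640×21.3 + 4,850×S = 6,490×8
34,932 + 4,850·S = 51,920
S = (51,920 − 34,932) / 4,850 = 3.5027 PSU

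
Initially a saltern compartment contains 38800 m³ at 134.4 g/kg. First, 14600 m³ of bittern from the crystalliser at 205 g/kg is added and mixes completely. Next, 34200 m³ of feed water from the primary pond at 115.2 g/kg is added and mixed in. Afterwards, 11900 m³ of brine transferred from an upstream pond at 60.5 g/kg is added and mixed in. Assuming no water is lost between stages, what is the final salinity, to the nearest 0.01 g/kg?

129.32 g/kg

By conservation of dissolved salt,
Initial salt = 38,800×134.4 = 5,214,720
After stage 1: salt = 5,214,720 + 14,600×205 = 8,207,720; volume = 53,400 m³; S = 153.703 g/kg
After stage 2: salt = 8,207,720 + 34,200×115.2 = 12,147,560; volume = 87,600 m³; S = 138.671 g/kg
After stage 3: salt = 12,147,560 + 11,900×60.5 = 12,867,510; volume = 99,500 m³
S = 12,867,510 / 99,500 = 129.3217 g/kg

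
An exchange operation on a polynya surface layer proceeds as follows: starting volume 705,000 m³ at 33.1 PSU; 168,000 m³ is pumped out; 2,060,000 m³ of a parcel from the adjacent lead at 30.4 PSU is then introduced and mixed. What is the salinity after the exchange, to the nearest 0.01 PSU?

30.96 PSU

Remaining after removal: 537,000 m³ at 33.1 PSU (salt = 17,774,700)
After addition: salt = 17,774,700 + 2,060,000×30.4 = 80,398,700; volume = 2,597,000 m³
S = 80,398,700 / 2,597,000 = 30.9583 PSU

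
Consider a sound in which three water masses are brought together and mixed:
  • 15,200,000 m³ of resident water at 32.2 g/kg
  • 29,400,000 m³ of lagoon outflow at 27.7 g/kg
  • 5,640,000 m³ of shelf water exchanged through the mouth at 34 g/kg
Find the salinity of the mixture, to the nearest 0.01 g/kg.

29.77 g/kg

Salt balance:
salt = 15,200,000×32.2 + 29,400,000×27.7 + 5,640,000×34 = 489,440,000 + 814,380,000 + 191,760,000 = 1,495,580,000
volume = 15,200,000 + 29,400,000 + 5,640,000 = 50,240,000 m³
S = 1,495,580,000 / 50,240,000 = 29.7687 g/kg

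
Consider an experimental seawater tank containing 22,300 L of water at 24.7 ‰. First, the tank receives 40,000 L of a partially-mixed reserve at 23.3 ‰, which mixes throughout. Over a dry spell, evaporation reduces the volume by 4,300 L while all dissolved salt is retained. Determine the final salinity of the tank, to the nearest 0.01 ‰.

25.57 ‰

After mixing: salt = 22,300×24.7 + 40,000×23.3 = 1,482,810; volume = 62,300 L
After evaporation: salt unchanged = 1,482,810; volume = 62,300 − 4,300 = 58,000 L
S = 1,482,810 / 58,000 = 25.5657 ‰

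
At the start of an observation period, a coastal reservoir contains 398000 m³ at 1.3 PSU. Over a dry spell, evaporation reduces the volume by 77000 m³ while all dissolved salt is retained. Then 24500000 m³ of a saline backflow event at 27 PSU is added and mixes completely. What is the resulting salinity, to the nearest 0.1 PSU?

After evaporation: salt = 398,000×1.3 = 517,400; volume = 398,000 − 77,000 = 321,000 m³
After mixing: salt = 517,400 + 24,500,000×27 = 662,017,400; volume = 321,000 + 24,500,000 = 24,821,000 m³
S = 662,017,400 / 24,821,000 = 26.6717 PSU

26.7 PSU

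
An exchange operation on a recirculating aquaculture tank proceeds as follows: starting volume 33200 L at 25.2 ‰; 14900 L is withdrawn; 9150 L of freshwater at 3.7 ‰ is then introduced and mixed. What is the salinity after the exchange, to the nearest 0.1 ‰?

18.0 ‰

Remaining after removal: 18,300 L at 25.2 ‰ (salt = 461,160)
After addition: salt = 461,160 + 9,150×3.7 = 495,015; volume = 27,450 L
S = 495,015 / 27,450 = 18.0333 ‰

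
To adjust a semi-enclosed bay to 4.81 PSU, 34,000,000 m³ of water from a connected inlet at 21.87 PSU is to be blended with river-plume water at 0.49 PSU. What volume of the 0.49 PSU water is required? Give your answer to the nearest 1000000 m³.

134000000 m³

Salt balance: 34,000,000×21.87 + V×0.49 = (34,000,000+V)×4.81
743,580,000 + 0.49V = 163,540,000 + 4.81V
580,040,000 = 4.32V
V = 134,268,518.52 m³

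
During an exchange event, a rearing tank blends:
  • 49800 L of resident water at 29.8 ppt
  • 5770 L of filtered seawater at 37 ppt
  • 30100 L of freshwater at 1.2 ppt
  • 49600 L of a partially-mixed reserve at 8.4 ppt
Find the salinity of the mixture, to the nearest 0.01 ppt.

15.90 ppt

Total salt / total volume:
salt = 49,800×29.8 + 5,770×37 + 30,100×1.2 + 49,600×8.4 = 1,484,040 + 213,490 + 36,120 + 416,640 = 2,150,290
volume = 49,800 + 5,770 + 30,100 + 49,600 = 135,270 L
S = 2,150,290 / 135,270 = 15.8963 ppt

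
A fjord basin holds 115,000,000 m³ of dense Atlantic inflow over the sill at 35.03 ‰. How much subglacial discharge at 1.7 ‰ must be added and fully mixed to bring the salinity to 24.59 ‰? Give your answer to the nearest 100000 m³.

52500000 m³

Salt balance: 115,000,000×35.03 + V×1.7 = (115,000,000+V)×24.59
4,028,450,000 + 1.7V = 2,827,850,000 + 24.59V
1,200,600,000 = 22.89V
V = 52,450,851.9 m³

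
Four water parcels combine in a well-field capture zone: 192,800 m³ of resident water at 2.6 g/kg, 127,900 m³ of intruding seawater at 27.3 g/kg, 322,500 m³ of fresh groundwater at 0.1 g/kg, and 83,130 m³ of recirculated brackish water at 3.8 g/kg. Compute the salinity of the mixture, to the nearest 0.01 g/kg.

By conservation of dissolved salt,
salt = 192,800×2.6 + 127,900×27.3 + 322,500×0.1 + 83,130×3.8 = 501,280 + 3,491,670 + 32,250 + 315,894 = 4,341,094
volume = 192,800 + 127,900 + 322,500 + 83,130 = 726,330 m³
S = 4,341,094 / 726,330 = 5.9768 g/kg

5.98 g/kg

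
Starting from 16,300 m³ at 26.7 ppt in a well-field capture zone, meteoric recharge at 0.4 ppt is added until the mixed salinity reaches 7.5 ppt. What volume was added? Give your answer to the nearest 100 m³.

Salt balance: 16,300×26.7 + V×0.4 = (16,300+V)×7.5
435,210 + 0.4V = 122,250 + 7.5V
312,960 = 7.1V
V = 44,078.87 m³

44100 m³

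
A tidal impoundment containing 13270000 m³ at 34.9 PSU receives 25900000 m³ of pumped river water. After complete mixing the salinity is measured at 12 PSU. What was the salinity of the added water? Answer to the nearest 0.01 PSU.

Salt balance: 13,270,000×34.9 + 25,900,000×S = 39,170,000×12
463,123,000 + 25,900,000·S = 470,040,000
S = (470,040,000 − 463,123,000) / 25,900,000 = 0.2671 PSU

0.27 PSU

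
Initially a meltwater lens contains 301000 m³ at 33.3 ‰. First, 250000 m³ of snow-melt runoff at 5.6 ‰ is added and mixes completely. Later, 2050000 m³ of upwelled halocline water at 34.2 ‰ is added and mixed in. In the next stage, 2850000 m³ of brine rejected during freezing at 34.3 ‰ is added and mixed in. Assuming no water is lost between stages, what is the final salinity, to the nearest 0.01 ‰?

32.89 ‰

By conservation of dissolved salt,
Initial salt = 301,000×33.3 = 10,023,300
After stage 1: salt = 10,023,300 + 250,000×5.6 = 11,423,300; volume = 551,000 m³; S = 20.732 ‰
After stage 2: salt = 11,423,300 + 2,050,000×34.2 = 81,533,300; volume = 2,601,000 m³; S = 31.347 ‰
After stage 3: salt = 81,533,300 + 2,850,000×34.3 = 179,288,300; volume = 5,451,000 m³
S = 179,288,300 / 5,451,000 = 32.8909 ‰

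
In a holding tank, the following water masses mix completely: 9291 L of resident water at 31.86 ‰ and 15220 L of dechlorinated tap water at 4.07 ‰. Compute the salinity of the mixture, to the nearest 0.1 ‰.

Total salt / total volume:
salt = 9,291×31.86 + 15,220×4.07 = 296,011.26 + 61,945.4 = 357,956.66
volume = 9,291 + 15,220 = 24,511 L
S = 357,956.66 / 24,511 = 14.604 ‰

14.6 ‰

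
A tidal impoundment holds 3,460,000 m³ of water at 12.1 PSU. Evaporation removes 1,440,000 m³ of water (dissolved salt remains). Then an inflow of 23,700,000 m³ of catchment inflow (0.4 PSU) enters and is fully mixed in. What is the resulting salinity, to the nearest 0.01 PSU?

After evaporation: salt = 3,460,000×12.1 = 41,866,000; volume = 3,460,000 − 1,440,000 = 2,020,000 m³
After mixing: salt = 41,866,000 + 23,700,000×0.4 = 51,346,000; volume = 2,020,000 + 23,700,000 = 25,720,000 m³
S = 51,346,000 / 25,720,000 = 1.9963 PSU

2.00 PSU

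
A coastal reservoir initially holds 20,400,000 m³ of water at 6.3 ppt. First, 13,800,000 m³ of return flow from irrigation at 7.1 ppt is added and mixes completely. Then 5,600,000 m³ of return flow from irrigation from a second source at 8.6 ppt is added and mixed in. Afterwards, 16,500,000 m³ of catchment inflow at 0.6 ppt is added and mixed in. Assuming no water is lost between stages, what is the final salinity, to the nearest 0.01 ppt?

5.05 ppt

Salt balance:
Initial salt = 20,400,000×6.3 = 128,520,000
After stage 1: salt = 128,520,000 + 13,800,000×7.1 = 226,500,000; volume = 34,200,000 m³; S = 6.623 ppt
After stage 2: salt = 226,500,000 + 5,600,000×8.6 = 274,660,000; volume = 39,800,000 m³; S = 6.901 ppt
After stage 3: salt = 274,660,000 + 16,500,000×0.6 = 284,560,000; volume = 56,300,000 m³
S = 284,560,000 / 56,300,000 = 5.0544 ppt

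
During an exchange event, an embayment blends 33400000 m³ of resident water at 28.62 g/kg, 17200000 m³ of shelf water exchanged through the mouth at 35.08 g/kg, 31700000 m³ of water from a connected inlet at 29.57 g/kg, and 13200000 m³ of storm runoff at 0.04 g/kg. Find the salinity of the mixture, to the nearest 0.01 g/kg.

26.15 g/kg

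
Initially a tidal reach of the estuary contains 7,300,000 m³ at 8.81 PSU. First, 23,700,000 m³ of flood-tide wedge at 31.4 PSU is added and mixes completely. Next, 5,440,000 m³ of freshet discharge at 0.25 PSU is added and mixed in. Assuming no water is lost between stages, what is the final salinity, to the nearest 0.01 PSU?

Salt balance:
Initial salt = 7,300,000×8.81 = 64,313,000
After stage 1: salt = 64,313,000 + 23,700,000×31.4 = 808,493,000; volume = 31,000,000 m³; S = 26.08 PSU
After stage 2: salt = 808,493,000 + 5,440,000×0.25 = 809,853,000; volume = 36,440,000 m³
S = 809,853,000 / 36,440,000 = 22.2243 PSU

22.22 PSU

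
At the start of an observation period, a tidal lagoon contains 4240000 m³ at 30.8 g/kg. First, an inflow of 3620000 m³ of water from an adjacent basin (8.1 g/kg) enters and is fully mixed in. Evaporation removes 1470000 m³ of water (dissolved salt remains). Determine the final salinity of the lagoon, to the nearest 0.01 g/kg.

25.03 g/kg

After mixing: salt = 4,240,000×30.8 + 3,620,000×8.1 = 159,914,000; volume = 7,860,000 m³
After evaporation: salt unchanged = 159,914,000; volume = 7,860,000 − 1,470,000 = 6,390,000 m³
S = 159,914,000 / 6,390,000 = 25.0257 g/kg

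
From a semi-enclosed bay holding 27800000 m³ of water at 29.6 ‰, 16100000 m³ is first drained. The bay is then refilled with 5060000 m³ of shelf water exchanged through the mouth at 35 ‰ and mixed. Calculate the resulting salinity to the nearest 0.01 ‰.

31.23 ‰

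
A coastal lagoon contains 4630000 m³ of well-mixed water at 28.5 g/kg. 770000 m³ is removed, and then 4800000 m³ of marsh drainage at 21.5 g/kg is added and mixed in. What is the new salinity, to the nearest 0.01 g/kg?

Remaining after removal: 3,860,000 m³ at 28.5 g/kg (salt = 110,010,000)
After addition: salt = 110,010,000 + 4,800,000×21.5 = 213,210,000; volume = 8,660,000 m³
S = 213,210,000 / 8,660,000 = 24.6201 g/kg

24.62 g/kg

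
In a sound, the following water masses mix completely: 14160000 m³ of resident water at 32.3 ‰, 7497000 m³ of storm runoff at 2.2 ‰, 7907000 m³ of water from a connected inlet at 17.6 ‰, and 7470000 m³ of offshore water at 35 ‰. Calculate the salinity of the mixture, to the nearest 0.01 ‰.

23.61 ‰

Total salt / total volume:
salt = 14,160,000×32.3 + 7,497,000×2.2 + 7,907,000×17.6 + 7,470,000×35 = 457,368,000 + 16,493,400 + 139,163,200 + 261,450,000 = 874,474,600
volume = 14,160,000 + 7,497,000 + 7,907,000 + 7,470,000 = 37,034,000 m³
S = 874,474,600 / 37,034,000 = 23.6128 ‰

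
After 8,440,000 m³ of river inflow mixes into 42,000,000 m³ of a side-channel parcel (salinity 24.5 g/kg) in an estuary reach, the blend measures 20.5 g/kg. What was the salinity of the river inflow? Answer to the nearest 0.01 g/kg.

0.59 g/kg

Salt balance: 42,000,000×24.5 + 8,440,000×S = 50,440,000×20.5
1,029,000,000 + 8,440,000·S = 1,034,020,000
S = (1,034,020,000 − 1,029,000,000) / 8,440,000 = 0.5948 g/kg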